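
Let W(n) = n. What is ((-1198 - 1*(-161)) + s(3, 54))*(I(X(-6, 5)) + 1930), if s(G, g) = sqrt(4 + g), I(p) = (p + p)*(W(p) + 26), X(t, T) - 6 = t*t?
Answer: -7924754 + 7642*sqrt(58) ≈ -7.8666e+6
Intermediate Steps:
X(t, T) = 6 + t**2 (X(t, T) = 6 + t*t = 6 + t**2)
I(p) = 2*p*(26 + p) (I(p) = (p + p)*(p + 26) = (2*p)*(26 + p) = 2*p*(26 + p))
((-1198 - 1*(-161)) + s(3, 54))*(I(X(-6, 5)) + 1930) = ((-1198 - 1*(-161)) + sqrt(4 + 54))*(2*(6 + (-6)**2)*(26 + (6 + (-6)**2)) + 1930) = ((-1198 + 161) + sqrt(58))*(2*(6 + 36)*(26 + (6 + 36)) + 1930) = (-1037 + sqrt(58))*(2*42*(26 + 42) + 1930) = (-1037 + sqrt(58))*(2*42*68 + 1930) = (-1037 + sqrt(58))*(5712 + 1930) = (-1037 + sqrt(58))*7642 = -7924754 + 7642*sqrt(58)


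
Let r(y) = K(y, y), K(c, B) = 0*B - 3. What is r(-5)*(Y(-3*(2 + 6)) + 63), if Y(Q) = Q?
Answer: -117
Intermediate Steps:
K(c, B) = -3 (K(c, B) = 0 - 3 = -3)
r(y) = -3
r(-5)*(Y(-3*(2 + 6)) + 63) = -3*(-3*(2 + 6) + 63) = -3*(-3*8 + 63) = -3*(-24 + 63) = -3*39 = -117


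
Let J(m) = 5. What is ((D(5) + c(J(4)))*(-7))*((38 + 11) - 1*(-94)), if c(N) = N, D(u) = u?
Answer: -10010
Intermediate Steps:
((D(5) + c(J(4)))*(-7))*((38 + 11) - 1*(-94)) = ((5 + 5)*(-7))*((38 + 11) - 1*(-94)) = (10*(-7))*(49 + 94) = -70*143 = -10010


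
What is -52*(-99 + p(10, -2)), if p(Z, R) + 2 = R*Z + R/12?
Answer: 18902/3 ≈ 6300.7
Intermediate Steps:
p(Z, R) = -2 + R/12 + R*Z (p(Z, R) = -2 + (R*Z + R/12) = -2 + (R/12 + R*Z) = -2 + R/12 + R*Z)
-52*(-99 + p(10, -2)) = -52*(-99 + (-2 + (1/12)*(-2) - 2*10)) = -52*(-99 + (-2 - ⅙ - 20)) = -52*(-99 - 133/6) = -52*(-727/6) = 18902/3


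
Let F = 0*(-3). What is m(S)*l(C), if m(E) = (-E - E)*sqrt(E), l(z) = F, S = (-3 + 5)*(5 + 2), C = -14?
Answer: 0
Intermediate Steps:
F = 0
S = 14 (S = 2*7 = 14)
l(z) = 0
m(E) = -2*E**(3/2) (m(E) = (-2*E)*sqrt(E) = -2*E**(3/2))
m(S)*l(C) = -28*sqrt(14)*0 = 0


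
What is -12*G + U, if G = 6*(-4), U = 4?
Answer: 292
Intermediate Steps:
G = -24
-12*G + U = -12*(-24) + 4 = 288 + 4 = 292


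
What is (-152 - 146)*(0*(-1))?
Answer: 0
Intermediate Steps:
(-152 - 146)*(0*(-1)) = -298*0 = 0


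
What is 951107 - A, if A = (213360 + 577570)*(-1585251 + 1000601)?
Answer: 462418175607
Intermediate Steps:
A = -462417224500 (A = 790930*(-584650) = -462417224500)
951107 - A = 951107 - 1*(-462417224500) = 951107 + 462417224500 = 462418175607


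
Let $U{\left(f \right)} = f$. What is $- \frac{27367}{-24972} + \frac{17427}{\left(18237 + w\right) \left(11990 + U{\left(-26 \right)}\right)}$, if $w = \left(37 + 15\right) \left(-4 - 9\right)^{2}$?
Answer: $\frac{368705330531}{336421847550} \approx 1.096$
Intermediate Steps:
$w = 8788$ ($w = 52 \left(-4 - 9\right)^{2} = 52 \left(-13\right)^{2} = 52 \cdot 169 = 8788$)
$- \frac{27367}{-24972} + \frac{17427}{\left(18237 + w\right) \left(11990 + U{\left(-26 \right)}\right)} = - \frac{27367}{-24972} + \frac{17427}{\left(18237 + 8788\right) \left(11990 - 26\right)} = \left(-27367\right) \left(- \frac{1}{24972}\right) + \frac{17427}{27025 \cdot 11964} = \frac{27367}{24972} + \frac{17427}{323327100} = \frac{27367}{24972} + 17427 \cdot \frac{1}{323327100} = \frac{27367}{24972} + \frac{5809}{107775700} = \frac{368705330531}{336421847550}$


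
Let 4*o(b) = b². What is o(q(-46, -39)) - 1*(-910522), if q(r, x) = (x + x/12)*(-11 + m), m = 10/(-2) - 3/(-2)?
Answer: 257113433/256 ≈ 1.0043e+6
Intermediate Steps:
m = -7/2 (m = 10*(-½) - 3*(-½) = -5 + 3/2 = -7/2 ≈ -3.5000)
q(r, x) = -377*x/24 (q(r, x) = (x + x/12)*(-11 - 7/2) = (x + x*(1/12))*(-29/2) = (x + x/12)*(-29/2) = (13*x/12)*(-29/2) = -377*x/24)
o(b) = b²/4
o(q(-46, -39)) - 1*(-910522) = (-377/24*(-39))²/4 - 1*(-910522) = (4901/8)²/4 + 910522 = (¼)*(24019801/64) + 910522 = 24019801/256 + 910522 = 257113433/256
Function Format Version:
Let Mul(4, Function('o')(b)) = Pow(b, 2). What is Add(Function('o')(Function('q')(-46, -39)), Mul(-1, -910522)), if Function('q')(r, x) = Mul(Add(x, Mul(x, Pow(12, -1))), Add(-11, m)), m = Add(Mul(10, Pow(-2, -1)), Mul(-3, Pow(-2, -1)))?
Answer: Rational(257113433, 256) ≈ 1.0043e+6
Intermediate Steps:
m = Rational(-7, 2) (m = Add(Mul(10, Rational(-1, 2)), Mul(-3, Rational(-1, 2))) = Add(-5, Rational(3, 2)) = Rational(-7, 2) ≈ -3.5000)
Function('q')(r, x) = Mul(Rational(-377, 24), x) (Function('q')(r, x) = Mul(Add(x, Mul(x, Pow(12, -1))), Add(-11, Rational(-7, 2))) = Mul(Add(x, Mul(x, Rational(1, 12))), Rational(-29, 2)) = Mul(Add(x, Mul(Rational(1, 12), x)), Rational(-29, 2)) = Mul(Mul(Rational(13, 12), x), Rational(-29, 2)) = Mul(Rational(-377, 24), x))
Function('o')(b) = Mul(Rational(1, 4), Pow(b, 2))
Add(Function('o')(Function('q')(-46, -39)), Mul(-1, -910522)) = Add(Mul(Rational(1, 4), Pow(Mul(Rational(-377, 24), -39), 2)), Mul(-1, -910522)) = Add(Mul(Rational(1, 4), Pow(Rational(4901, 8), 2)), 910522) = Add(Mul(Rational(1, 4), Rational(24019801, 64)), 910522) = Add(Rational(24019801, 256), 910522) = Rational(257113433, 256)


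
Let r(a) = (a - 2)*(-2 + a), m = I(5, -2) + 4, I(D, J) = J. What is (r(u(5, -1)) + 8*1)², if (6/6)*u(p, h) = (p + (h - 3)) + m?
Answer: 81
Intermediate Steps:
m = 2 (m = -2 + 4 = 2)
u(p, h) = -1 + h + p (u(p, h) = (p + (h - 3)) + 2 = (p + (-3 + h)) + 2 = (-3 + h + p) + 2 = -1 + h + p)
r(a) = (-2 + a)² (r(a) = (-2 + a)*(-2 + a) = (-2 + a)²)
(r(u(5, -1)) + 8*1)² = ((-2 + (-1 - 1 + 5))² + 8*1)² = ((-2 + 3)² + 8)² = (1² + 8)² = (1 + 8)² = 9² = 81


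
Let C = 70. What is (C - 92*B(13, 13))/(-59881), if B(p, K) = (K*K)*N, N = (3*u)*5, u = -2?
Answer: -466510/59881 ≈ -7.7906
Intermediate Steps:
N = -30 (N = (3*(-2))*5 = -6*5 = -30)
B(p, K) = -30*K² (B(p, K) = (K*K)*(-30) = K²*(-30) = -30*K²)
(C - 92*B(13, 13))/(-59881) = (70 - (-2760)*13²)/(-59881) = (70 - (-2760)*169)*(-1/59881) = (70 - 92*(-5070))*(-1/59881) = (70 + 466440)*(-1/59881) = 466510*(-1/59881) = -466510/59881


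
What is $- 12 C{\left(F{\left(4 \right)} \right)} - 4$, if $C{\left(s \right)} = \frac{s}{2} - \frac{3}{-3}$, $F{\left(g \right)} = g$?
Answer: $-40$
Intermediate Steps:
$C{\left(s \right)} = 1 + \frac{s}{2}$ ($C{\left(s \right)} = s \frac{1}{2} - -1 = \frac{s}{2} + 1 = 1 + \frac{s}{2}$)
$- 12 C{\left(F{\left(4 \right)} \right)} - 4 = - 12 \left(1 + \frac{1}{2} \cdot 4\right) - 4 = - 12 \left(1 + 2\right) - 4 = \left(-12\right) 3 - 4 = -36 - 4 = -40$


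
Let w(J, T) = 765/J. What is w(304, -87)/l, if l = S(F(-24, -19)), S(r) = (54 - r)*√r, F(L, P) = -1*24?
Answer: -85*I*√6/31616 ≈ -0.0065855*I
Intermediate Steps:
F(L, P) = -24
S(r) = √r*(54 - r)
l = 156*I*√6 (l = √(-24)*(54 - 1*(-24)) = (2*I*√6)*(54 + 24) = (2*I*√6)*78 = 156*I*√6 ≈ 382.12*I)
w(304, -87)/l = (765/304)/((156*I*√6)) = (765*(1/304))*(-I*√6/936) = 765*(-I*√6/936)/304 = -85*I*√6/31616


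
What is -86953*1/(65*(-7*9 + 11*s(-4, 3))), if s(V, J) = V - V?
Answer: 86953/4095 ≈ 21.234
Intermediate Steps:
s(V, J) = 0
-86953*1/(65*(-7*9 + 11*s(-4, 3))) = -86953*1/(65*(-7*9 + 11*0)) = -86953*1/(65*(-63 + 0)) = -86953/(65*(-63)) = -86953/(-4095) = -86953*(-1/4095) = 86953/4095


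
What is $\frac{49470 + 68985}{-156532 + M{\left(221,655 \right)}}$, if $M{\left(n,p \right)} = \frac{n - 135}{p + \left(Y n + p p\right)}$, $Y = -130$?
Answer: $- \frac{23747266125}{31380752657} \approx -0.75675$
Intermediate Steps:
$M{\left(n,p \right)} = \frac{-135 + n}{p + p^{2} - 130 n}$ ($M{\left(n,p \right)} = \frac{n - 135}{p - \left(130 n - p p\right)} = \frac{-135 + n}{p - \left(- p^{2} + 130 n\right)} = \frac{-135 + n}{p + p^{2} - 130 n}$)
$\frac{49470 + 68985}{-156532 + M{\left(221,655 \right)}} = \frac{49470 + 68985}{-156532 + \frac{-135 + 221}{655 + 655^{2} - 28730}} = \frac{118455}{-156532 + \frac{1}{655 + 429025 - 28730} \cdot 86} = \frac{118455}{-156532 + \frac{1}{400950} \cdot 86} = \frac{118455}{-156532 + \frac{43}{200475}} = \frac{118455}{- \frac{31380752657}{200475}} = 118455 \left(- \frac{200475}{31380752657}\right) = - \frac{23747266125}{31380752657}$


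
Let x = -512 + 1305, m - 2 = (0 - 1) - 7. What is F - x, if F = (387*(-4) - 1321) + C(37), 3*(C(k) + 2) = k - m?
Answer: -10949/3 ≈ -3649.7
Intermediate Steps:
m = -6 (m = 2 + ((0 - 1) - 7) = 2 + (-1 - 7) = 2 - 8 = -6)
C(k) = k/3 (C(k) = -2 + (k - 1*(-6))/3 = -2 + (k + 6)/3 = -2 + (6 + k)/3 = -2 + (2 + k/3) = k/3)
x = 793
F = -8570/3 (F = (387*(-4) - 1321) + (⅓)*37 = (-1548 - 1321) + 37/3 = -2869 + 37/3 = -8570/3 ≈ -2856.7)
F - x = -8570/3 - 1*793 = -8570/3 - 793 = -10949/3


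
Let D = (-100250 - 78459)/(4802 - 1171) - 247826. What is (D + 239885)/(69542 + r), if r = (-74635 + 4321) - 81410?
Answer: 14506240/149201421 ≈ 0.097226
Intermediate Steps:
D = -900034915/3631 (D = -178709/3631 - 247826 = -900034915/3631 ≈ -2.4788e+5)
r = -151724 (r = -70314 - 81410 = -151724)
(D + 239885)/(69542 + r) = (-900034915/3631 + 239885)/(69542 - 151724) = -29012480/3631/(-82182) = -29012480/3631*(-1/82182) = 14506240/149201421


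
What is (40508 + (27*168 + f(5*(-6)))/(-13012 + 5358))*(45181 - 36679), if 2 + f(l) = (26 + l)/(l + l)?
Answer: 6589978799573/19135 ≈ 3.4439e+8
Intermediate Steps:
f(l) = -2 + (26 + l)/(2*l) (f(l) = -2 + (26 + l)/(l + l) = -2 + (26 + l)/((2*l)) = -2 + (26 + l)*(1/(2*l)) = -2 + (26 + l)/(2*l))
(40508 + (27*168 + f(5*(-6)))/(-13012 + 5358))*(45181 - 36679) = (40508 + (27*168 + (-3/2 + 13/((5*(-6)))))/(-13012 + 5358))*(45181 - 36679) = (40508 + (4536 + (-3/2 + 13/(-30)))/(-7654))*8502 = (40508 + (4536 + (-3/2 + 13*(-1/30)))*(-1/7654))*8502 = (40508 + (4536 + (-3/2 - 13/30))*(-1/7654))*8502 = (40508 + (4536 - 29/15)*(-1/7654))*8502 = (40508 + (68011/15)*(-1/7654))*8502 = (40508 - 68011/114810)*8502 = (4650655469/114810)*8502 = 6589978799573/19135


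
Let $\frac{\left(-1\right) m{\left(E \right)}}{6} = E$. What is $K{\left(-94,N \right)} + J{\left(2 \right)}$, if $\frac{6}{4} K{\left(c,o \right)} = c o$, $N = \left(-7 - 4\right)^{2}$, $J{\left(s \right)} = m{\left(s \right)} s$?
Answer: $- \frac{22820}{3} \approx -7606.7$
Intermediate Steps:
$m{\left(E \right)} = - 6 E$
$J{\left(s \right)} = - 6 s^{2}$ ($J{\left(s \right)} = - 6 s s = - 6 s^{2}$)
$N = 121$ ($N = \left(-11\right)^{2} = 121$)
$K{\left(c,o \right)} = \frac{2 c o}{3}$
$K{\left(-94,N \right)} + J{\left(2 \right)} = \frac{2}{3} \left(-94\right) 121 - 6 \cdot 2^{2} = - \frac{22748}{3} - 24 = - \frac{22820}{3}$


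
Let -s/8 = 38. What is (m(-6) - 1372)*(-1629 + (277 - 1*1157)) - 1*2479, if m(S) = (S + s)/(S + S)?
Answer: 20250319/6 ≈ 3.3751e+6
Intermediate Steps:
s = -304 (s = -8*38 = -304)
m(S) = (-304 + S)/(2*S) (m(S) = (S - 304)/(S + S) = (-304 + S)/((2*S)) = (-304 + S)*(1/(2*S)) = (-304 + S)/(2*S))
(m(-6) - 1372)*(-1629 + (277 - 1*1157)) - 1*2479 = ((1/2)*(-304 - 6)/(-6) - 1372)*(-1629 + (277 - 1*1157)) - 1*2479 = ((1/2)*(-1/6)*(-310) - 1372)*(-1629 + (277 - 1157)) - 2479 = (155/6 - 1372)*(-1629 - 880) - 2479 = -8077/6*(-2509) - 2479 = 20265193/6 - 2479 = 20250319/6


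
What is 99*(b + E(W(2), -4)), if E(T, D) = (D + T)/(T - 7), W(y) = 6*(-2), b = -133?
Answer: -248589/19 ≈ -13084.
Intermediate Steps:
W(y) = -12
E(T, D) = (D + T)/(-7 + T)
99*(b + E(W(2), -4)) = 99*(-133 + (-4 - 12)/(-7 - 12)) = 99*(-133 - 16/(-19)) = 99*(-133 - 1/19*(-16)) = 99*(-133 + 16/19) = 99*(-2511/19) = -248589/19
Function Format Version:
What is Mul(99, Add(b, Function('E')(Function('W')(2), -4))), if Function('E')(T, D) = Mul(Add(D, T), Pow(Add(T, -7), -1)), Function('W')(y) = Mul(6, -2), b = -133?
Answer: Rational(-248589, 19) ≈ -13084.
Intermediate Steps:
Function('W')(y) = -12
Function('E')(T, D) = Mul(Pow(Add(-7, T), -1), Add(D, T)) (Function('E')(T, D) = Mul(Add(D, T), Pow(Add(-7, T), -1)) = Mul(Pow(Add(-7, T), -1), Add(D, T)))
Mul(99, Add(b, Function('E')(Function('W')(2), -4))) = Mul(99, Add(-133, Mul(Pow(Add(-7, -12), -1), Add(-4, -12)))) = Mul(99, Add(-133, Mul(Pow(-19, -1), -16))) = Mul(99, Add(-133, Mul(Rational(-1, 19), -16))) = Mul(99, Add(-133, Rational(16, 19))) = Mul(99, Rational(-2511, 19)) = Rational(-248589, 19)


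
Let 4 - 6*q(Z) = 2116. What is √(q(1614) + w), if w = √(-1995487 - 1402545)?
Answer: 2*√(-88 + I*√212377) ≈ 27.611 + 33.382*I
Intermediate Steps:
q(Z) = -352 (q(Z) = ⅔ - ⅙*2116 = ⅔ - 1058/3 = -352)
w = 4*I*√212377 (w = √(-3398032) = 4*I*√212377 ≈ 1843.4*I)
√(q(1614) + w) = √(-352 + 4*I*√212377)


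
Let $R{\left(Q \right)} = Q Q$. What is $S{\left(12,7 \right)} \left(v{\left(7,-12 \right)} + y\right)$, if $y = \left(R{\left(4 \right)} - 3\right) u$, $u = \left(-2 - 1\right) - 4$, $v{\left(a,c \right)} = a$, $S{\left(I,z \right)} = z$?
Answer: $-588$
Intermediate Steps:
$R{\left(Q \right)} = Q^{2}$
$u = -7$ ($u = -3 - 4 = -7$)
$y = -91$ ($y = \left(4^{2} - 3\right) \left(-7\right) = \left(16 - 3\right) \left(-7\right) = 13 \left(-7\right) = -91$)
$S{\left(12,7 \right)} \left(v{\left(7,-12 \right)} + y\right) = 7 \left(7 - 91\right) = 7 \left(-84\right) = -588$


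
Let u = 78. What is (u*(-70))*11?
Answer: -60060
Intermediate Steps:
(u*(-70))*11 = (78*(-70))*11 = -5460*11 = -60060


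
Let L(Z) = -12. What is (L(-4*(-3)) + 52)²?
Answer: 1600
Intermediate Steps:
(L(-4*(-3)) + 52)² = (-12 + 52)² = 40² = 1600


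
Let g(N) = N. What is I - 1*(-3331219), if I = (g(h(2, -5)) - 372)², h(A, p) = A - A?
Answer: 3469603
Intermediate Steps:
h(A, p) = 0
I = 138384 (I = (0 - 372)² = (-372)² = 138384)
I - 1*(-3331219) = 138384 - 1*(-3331219) = 138384 + 3331219 = 3469603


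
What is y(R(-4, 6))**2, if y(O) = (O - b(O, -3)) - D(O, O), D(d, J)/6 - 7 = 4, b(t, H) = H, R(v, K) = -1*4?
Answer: 4489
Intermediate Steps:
R(v, K) = -4
D(d, J) = 66 (D(d, J) = 42 + 6*4 = 42 + 24 = 66)
y(O) = -63 + O (y(O) = (O - 1*(-3)) - 1*66 = (O + 3) - 66 = (3 + O) - 66 = -63 + O)
y(R(-4, 6))**2 = (-63 - 4)**2 = (-67)**2 = 4489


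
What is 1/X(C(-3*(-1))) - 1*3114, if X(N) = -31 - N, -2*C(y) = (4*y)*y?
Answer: -40483/13 ≈ -3114.1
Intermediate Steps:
C(y) = -2*y² (C(y) = -4*y*y/2 = -2*y²)
1/X(C(-3*(-1))) - 1*3114 = 1/(-31 - (-2)*(-3*(-1))²) - 1*3114 = 1/(-31 - (-2)*3²) - 3114 = 1/(-31 - (-2)*9) - 3114 = 1/(-31 - 1*(-18)) - 3114 = 1/(-31 + 18) - 3114 = 1/(-13) - 3114 = -1/13 - 3114 = -40483/13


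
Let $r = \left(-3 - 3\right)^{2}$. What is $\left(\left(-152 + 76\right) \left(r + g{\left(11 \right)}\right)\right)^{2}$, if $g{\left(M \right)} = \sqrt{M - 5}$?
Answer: $7520352 + 415872 \sqrt{6} \approx 8.539 \cdot 10^{6}$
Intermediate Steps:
$g{\left(M \right)} = \sqrt{-5 + M}$
$r = 36$ ($r = \left(-6\right)^{2} = 36$)
$\left(\left(-152 + 76\right) \left(r + g{\left(11 \right)}\right)\right)^{2} = \left(\left(-152 + 76\right) \left(36 + \sqrt{-5 + 11}\right)\right)^{2} = \left(- 76 \left(36 + \sqrt{6}\right)\right)^{2} = \left(-2736 - 76 \sqrt{6}\right)^{2}$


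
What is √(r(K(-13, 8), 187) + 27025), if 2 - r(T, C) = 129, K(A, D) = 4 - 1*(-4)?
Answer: √26898 ≈ 164.01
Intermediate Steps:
K(A, D) = 8 (K(A, D) = 4 + 4 = 8)
r(T, C) = -127 (r(T, C) = 2 - 1*129 = 2 - 129 = -127)
√(r(K(-13, 8), 187) + 27025) = √(-127 + 27025) = √26898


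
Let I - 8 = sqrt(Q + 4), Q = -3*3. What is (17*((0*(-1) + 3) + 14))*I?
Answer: 2312 + 289*I*sqrt(5) ≈ 2312.0 + 646.22*I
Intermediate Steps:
Q = -9
I = 8 + I*sqrt(5) (I = 8 + sqrt(-9 + 4) = 8 + sqrt(-5) = 8 + I*sqrt(5) ≈ 8.0 + 2.2361*I)
(17*((0*(-1) + 3) + 14))*I = (17*((0*(-1) + 3) + 14))*(8 + I*sqrt(5)) = (17*((0 + 3) + 14))*(8 + I*sqrt(5)) = (17*(3 + 14))*(8 + I*sqrt(5)) = (17*17)*(8 + I*sqrt(5)) = 289*(8 + I*sqrt(5)) = 2312 + 289*I*sqrt(5)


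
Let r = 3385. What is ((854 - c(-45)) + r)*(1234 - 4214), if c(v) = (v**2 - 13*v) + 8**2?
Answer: -4663700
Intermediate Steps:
c(v) = 64 + v**2 - 13*v (c(v) = (v**2 - 13*v) + 64 = 64 + v**2 - 13*v)
((854 - c(-45)) + r)*(1234 - 4214) = ((854 - (64 + (-45)**2 - 13*(-45))) + 3385)*(1234 - 4214) = ((854 - (64 + 2025 + 585)) + 3385)*(-2980) = ((854 - 1*2674) + 3385)*(-2980) = ((854 - 2674) + 3385)*(-2980) = (-1820 + 3385)*(-2980) = 1565*(-2980) = -4663700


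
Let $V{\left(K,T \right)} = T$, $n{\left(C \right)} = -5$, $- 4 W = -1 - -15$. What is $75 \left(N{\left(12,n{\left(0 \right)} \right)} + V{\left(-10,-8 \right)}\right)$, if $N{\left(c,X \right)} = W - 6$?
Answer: $- \frac{2625}{2} \approx -1312.5$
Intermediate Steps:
$W = - \frac{7}{2}$ ($W = - \frac{-1 - -15}{4} = - \frac{-1 + 15}{4} = \left(- \frac{1}{4}\right) 14 = - \frac{7}{2} \approx -3.5$)
$N{\left(c,X \right)} = - \frac{19}{2}$ ($N{\left(c,X \right)} = - \frac{7}{2} - 6 = - \frac{19}{2}$)
$75 \left(N{\left(12,n{\left(0 \right)} \right)} + V{\left(-10,-8 \right)}\right) = 75 \left(- \frac{19}{2} - 8\right) = 75 \left(- \frac{35}{2}\right) = - \frac{2625}{2}$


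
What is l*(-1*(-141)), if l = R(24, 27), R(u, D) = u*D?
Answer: 91368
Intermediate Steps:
R(u, D) = D*u
l = 648 (l = 27*24 = 648)
l*(-1*(-141)) = 648*(-1*(-141)) = 648*141 = 91368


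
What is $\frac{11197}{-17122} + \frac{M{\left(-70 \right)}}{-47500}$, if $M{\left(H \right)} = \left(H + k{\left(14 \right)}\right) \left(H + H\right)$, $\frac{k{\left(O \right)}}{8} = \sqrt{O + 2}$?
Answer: $- \frac{1639333}{2140250} \approx -0.76595$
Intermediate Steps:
$k{\left(O \right)} = 8 \sqrt{2 + O}$ ($k{\left(O \right)} = 8 \sqrt{O + 2} = 8 \sqrt{2 + O}$)
$M{\left(H \right)} = 2 H \left(32 + H\right)$ ($M{\left(H \right)} = \left(H + 8 \sqrt{2 + 14}\right) \left(H + H\right) = \left(H + 8 \sqrt{16}\right) 2 H = \left(H + 8 \cdot 4\right) 2 H = \left(H + 32\right) 2 H = \left(32 + H\right) 2 H = 2 H \left(32 + H\right)$)
$\frac{11197}{-17122} + \frac{M{\left(-70 \right)}}{-47500} = \frac{11197}{-17122} + \frac{2 \left(-70\right) \left(32 - 70\right)}{-47500} = 11197 \left(- \frac{1}{17122}\right) + 2 \left(-70\right) \left(-38\right) \left(- \frac{1}{47500}\right) = - \frac{11197}{17122} + 5320 \left(- \frac{1}{47500}\right) = - \frac{11197}{17122} - \frac{14}{125} = - \frac{1639333}{2140250}$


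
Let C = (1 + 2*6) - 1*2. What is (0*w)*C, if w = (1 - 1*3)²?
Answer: 0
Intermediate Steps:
C = 11 (C = (1 + 12) - 2 = 13 - 2 = 11)
w = 4 (w = (1 - 3)² = (-2)² = 4)
(0*w)*C = (0*4)*11 = 0*11 = 0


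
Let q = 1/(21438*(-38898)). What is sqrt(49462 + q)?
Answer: sqrt(106157269660879931937)/46327518 ≈ 222.40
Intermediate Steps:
q = -1/833895324 (q = (1/21438)*(-1/38898) = -1/833895324 ≈ -1.1992e-9)
sqrt(49462 + q) = sqrt(49462 - 1/833895324) = sqrt(41246130515687/833895324) = sqrt(106157269660879931937)/46327518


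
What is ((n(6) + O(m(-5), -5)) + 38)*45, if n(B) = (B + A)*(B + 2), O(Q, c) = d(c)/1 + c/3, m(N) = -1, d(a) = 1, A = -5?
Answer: 2040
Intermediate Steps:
O(Q, c) = 1 + c/3 (O(Q, c) = 1/1 + c/3 = 1*1 + c*(⅓) = 1 + c/3)
n(B) = (-5 + B)*(2 + B) (n(B) = (B - 5)*(B + 2) = (-5 + B)*(2 + B))
((n(6) + O(m(-5), -5)) + 38)*45 = (((-10 + 6² - 3*6) + (1 + (⅓)*(-5))) + 38)*45 = (((-10 + 36 - 18) + (1 - 5/3)) + 38)*45 = ((8 - ⅔) + 38)*45 = (22/3 + 38)*45 = (136/3)*45 = 2040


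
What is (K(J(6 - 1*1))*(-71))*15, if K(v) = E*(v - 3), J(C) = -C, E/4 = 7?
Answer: 238560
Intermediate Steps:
E = 28 (E = 4*7 = 28)
K(v) = -84 + 28*v (K(v) = 28*(v - 3) = 28*(-3 + v) = -84 + 28*v)
(K(J(6 - 1*1))*(-71))*15 = ((-84 + 28*(-(6 - 1*1)))*(-71))*15 = ((-84 + 28*(-(6 - 1)))*(-71))*15 = ((-84 + 28*(-1*5))*(-71))*15 = ((-84 + 28*(-5))*(-71))*15 = ((-84 - 140)*(-71))*15 = -224*(-71)*15 = 15904*15 = 238560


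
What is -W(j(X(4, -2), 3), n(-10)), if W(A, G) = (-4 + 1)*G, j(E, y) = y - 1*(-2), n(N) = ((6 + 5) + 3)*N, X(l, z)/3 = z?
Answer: -420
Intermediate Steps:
X(l, z) = 3*z
n(N) = 14*N (n(N) = (11 + 3)*N = 14*N)
j(E, y) = 2 + y (j(E, y) = y + 2 = 2 + y)
W(A, G) = -3*G
-W(j(X(4, -2), 3), n(-10)) = -(-3)*14*(-10) = -(-3)*(-140) = -1*420 = -420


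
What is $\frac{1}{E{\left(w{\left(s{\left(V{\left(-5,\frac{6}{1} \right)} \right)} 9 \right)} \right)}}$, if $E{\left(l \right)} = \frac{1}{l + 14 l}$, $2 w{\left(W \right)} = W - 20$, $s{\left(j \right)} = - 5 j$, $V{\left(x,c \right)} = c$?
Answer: $-2175$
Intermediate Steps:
$w{\left(W \right)} = -10 + \frac{W}{2}$ ($w{\left(W \right)} = \frac{W - 20}{2} = \frac{-20 + W}{2} = -10 + \frac{W}{2}$)
$E{\left(l \right)} = \frac{1}{15 l}$
$\frac{1}{E{\left(w{\left(s{\left(V{\left(-5,\frac{6}{1} \right)} \right)} 9 \right)} \right)}} = \frac{1}{\frac{1}{15} \frac{1}{-10 + \frac{- 5 \cdot \frac{6}{1} \cdot 9}{2}}} = \frac{1}{\frac{1}{15} \frac{1}{-10 + \frac{- 5 \cdot 6 \cdot 1 \cdot 9}{2}}} = \frac{1}{\frac{1}{15} \frac{1}{-10 + \frac{\left(-5\right) 6 \cdot 9}{2}}} = \frac{1}{\frac{1}{15} \frac{1}{-10 + \frac{\left(-30\right) 9}{2}}} = \frac{1}{\frac{1}{15} \frac{1}{-10 + \frac{1}{2} \left(-270\right)}} = \frac{1}{\frac{1}{15} \frac{1}{-10 - 135}} = \frac{1}{\frac{1}{15} \frac{1}{-145}} = \frac{1}{\frac{1}{15} \left(- \frac{1}{145}\right)} = \frac{1}{- \frac{1}{2175}} = -2175$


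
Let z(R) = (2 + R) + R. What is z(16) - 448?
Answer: -414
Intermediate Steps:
z(R) = 2 + 2*R
z(16) - 448 = (2 + 2*16) - 448 = (2 + 32) - 448 = 34 - 448 = -414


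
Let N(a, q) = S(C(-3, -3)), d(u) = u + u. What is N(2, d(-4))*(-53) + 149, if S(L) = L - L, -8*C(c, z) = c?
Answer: 149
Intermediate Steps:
d(u) = 2*u
C(c, z) = -c/8
S(L) = 0
N(a, q) = 0
N(2, d(-4))*(-53) + 149 = 0*(-53) + 149 = 0 + 149 = 149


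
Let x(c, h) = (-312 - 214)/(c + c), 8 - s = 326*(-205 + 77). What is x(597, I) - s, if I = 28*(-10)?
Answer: -24916655/597 ≈ -41736.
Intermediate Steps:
s = 41736 (s = 8 - 326*(-205 + 77) = 8 - 326*(-128) = 8 - 1*(-41728) = 8 + 41728 = 41736)
I = -280
x(c, h) = -263/c (x(c, h) = -526*1/(2*c) = -263/c)
x(597, I) - s = -263/597 - 1*41736 = -263*1/597 - 41736 = -263/597 - 41736 = -24916655/597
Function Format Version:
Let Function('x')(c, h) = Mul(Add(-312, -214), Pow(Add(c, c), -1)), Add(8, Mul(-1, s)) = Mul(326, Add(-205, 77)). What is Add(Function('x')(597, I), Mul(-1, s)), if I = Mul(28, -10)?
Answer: Rational(-24916655, 597) ≈ -41736.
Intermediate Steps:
s = 41736 (s = Add(8, Mul(-1, Mul(326, Add(-205, 77)))) = Add(8, Mul(-1, Mul(326, -128))) = Add(8, Mul(-1, -41728)) = Add(8, 41728) = 41736)
I = -280
Function('x')(c, h) = Mul(-263, Pow(c, -1)) (Function('x')(c, h) = Mul(-526, Pow(Mul(2, c), -1)) = Mul(-526, Mul(Rational(1, 2), Pow(c, -1))) = Mul(-263, Pow(c, -1)))
Add(Function('x')(597, I), Mul(-1, s)) = Add(Mul(-263, Pow(597, -1)), Mul(-1, 41736)) = Add(Mul(-263, Rational(1, 597)), -41736) = Add(Rational(-263, 597), -41736) = Rational(-24916655, 597)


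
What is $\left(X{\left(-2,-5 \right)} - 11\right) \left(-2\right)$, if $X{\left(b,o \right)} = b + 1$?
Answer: $24$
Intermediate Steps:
$X{\left(b,o \right)} = 1 + b$
$\left(X{\left(-2,-5 \right)} - 11\right) \left(-2\right) = \left(\left(1 - 2\right) - 11\right) \left(-2\right) = \left(-1 - 11\right) \left(-2\right) = \left(-12\right) \left(-2\right) = 24$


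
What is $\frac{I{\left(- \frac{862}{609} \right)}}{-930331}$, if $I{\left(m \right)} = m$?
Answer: $\frac{862}{566571579} \approx 1.5214 \cdot 10^{-6}$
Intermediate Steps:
$\frac{I{\left(- \frac{862}{609} \right)}}{-930331} = \frac{\left(-862\right) \frac{1}{609}}{-930331} = \left(-862\right) \frac{1}{609} \left(- \frac{1}{930331}\right) = \left(- \frac{862}{609}\right) \left(- \frac{1}{930331}\right) = \frac{862}{566571579}$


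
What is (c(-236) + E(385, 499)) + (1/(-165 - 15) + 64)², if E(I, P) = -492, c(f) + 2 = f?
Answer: 109035361/32400 ≈ 3365.3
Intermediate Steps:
c(f) = -2 + f
(c(-236) + E(385, 499)) + (1/(-165 - 15) + 64)² = ((-2 - 236) - 492) + (1/(-165 - 15) + 64)² = (-238 - 492) + (1/(-180) + 64)² = -730 + (-1/180 + 64)² = -730 + (11519/180)² = -730 + 132687361/32400 = 109035361/32400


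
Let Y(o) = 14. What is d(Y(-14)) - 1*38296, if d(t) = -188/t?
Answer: -268166/7 ≈ -38309.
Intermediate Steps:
d(Y(-14)) - 1*38296 = -188/14 - 1*38296 = -188*1/14 - 38296 = -94/7 - 38296 = -268166/7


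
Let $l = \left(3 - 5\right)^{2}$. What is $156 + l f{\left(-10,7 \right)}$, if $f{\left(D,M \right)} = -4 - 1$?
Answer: $136$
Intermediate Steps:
$f{\left(D,M \right)} = -5$
$l = 4$ ($l = \left(-2\right)^{2} = 4$)
$156 + l f{\left(-10,7 \right)} = 156 + 4 \left(-5\right) = 156 - 20 = 136$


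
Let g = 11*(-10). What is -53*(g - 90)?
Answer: 10600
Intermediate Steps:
g = -110
-53*(g - 90) = -53*(-110 - 90) = -53*(-200) = 10600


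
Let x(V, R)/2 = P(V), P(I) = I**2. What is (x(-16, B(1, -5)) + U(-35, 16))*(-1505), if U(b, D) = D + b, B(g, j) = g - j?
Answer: -741965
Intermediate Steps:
x(V, R) = 2*V**2
(x(-16, B(1, -5)) + U(-35, 16))*(-1505) = (2*(-16)**2 + (16 - 35))*(-1505) = (2*256 - 19)*(-1505) = (512 - 19)*(-1505) = 493*(-1505) = -741965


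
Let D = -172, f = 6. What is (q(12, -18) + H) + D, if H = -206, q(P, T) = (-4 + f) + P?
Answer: -364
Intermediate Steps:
q(P, T) = 2 + P (q(P, T) = (-4 + 6) + P = 2 + P)
(q(12, -18) + H) + D = ((2 + 12) - 206) - 172 = (14 - 206) - 172 = -192 - 172 = -364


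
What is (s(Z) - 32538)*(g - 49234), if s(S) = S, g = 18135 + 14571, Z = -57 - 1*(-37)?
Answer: 538118624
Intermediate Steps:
Z = -20 (Z = -57 + 37 = -20)
g = 32706
(s(Z) - 32538)*(g - 49234) = (-20 - 32538)*(32706 - 49234) = -32558*(-16528) = 538118624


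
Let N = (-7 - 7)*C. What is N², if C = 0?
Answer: 0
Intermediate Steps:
N = 0 (N = (-7 - 7)*0 = -14*0 = 0)
N² = 0² = 0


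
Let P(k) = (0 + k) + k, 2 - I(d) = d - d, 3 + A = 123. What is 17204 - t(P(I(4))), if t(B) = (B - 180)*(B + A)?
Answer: 39028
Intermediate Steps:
A = 120 (A = -3 + 123 = 120)
I(d) = 2 (I(d) = 2 - (d - d) = 2 - 1*0 = 2 + 0 = 2)
P(k) = 2*k (P(k) = k + k = 2*k)
t(B) = (-180 + B)*(120 + B) (t(B) = (B - 180)*(B + 120) = (-180 + B)*(120 + B))
17204 - t(P(I(4))) = 17204 - (-21600 + (2*2)**2 - 120*2) = 17204 - (-21600 + 4**2 - 60*4) = 17204 - (-21600 + 16 - 240) = 17204 - 1*(-21824) = 17204 + 21824 = 39028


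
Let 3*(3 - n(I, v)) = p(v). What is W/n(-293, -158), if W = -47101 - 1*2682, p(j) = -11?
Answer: -149349/20 ≈ -7467.5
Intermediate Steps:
n(I, v) = 20/3 (n(I, v) = 3 - ⅓*(-11) = 3 + 11/3 = 20/3)
W = -49783 (W = -47101 - 2682 = -49783)
W/n(-293, -158) = -49783/20/3 = -49783*3/20 = -149349/20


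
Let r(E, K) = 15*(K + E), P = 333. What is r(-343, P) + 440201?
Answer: 440051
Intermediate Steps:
r(E, K) = 15*E + 15*K (r(E, K) = 15*(E + K) = 15*E + 15*K)
r(-343, P) + 440201 = (15*(-343) + 15*333) + 440201 = (-5145 + 4995) + 440201 = -150 + 440201 = 440051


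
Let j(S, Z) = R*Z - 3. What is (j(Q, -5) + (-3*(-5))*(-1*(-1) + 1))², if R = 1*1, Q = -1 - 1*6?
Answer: 484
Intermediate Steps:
Q = -7 (Q = -1 - 6 = -7)
R = 1
j(S, Z) = -3 + Z (j(S, Z) = 1*Z - 3 = Z - 3 = -3 + Z)
(j(Q, -5) + (-3*(-5))*(-1*(-1) + 1))² = ((-3 - 5) + (-3*(-5))*(-1*(-1) + 1))² = (-8 + 15*(1 + 1))² = (-8 + 15*2)² = (-8 + 30)² = 22² = 484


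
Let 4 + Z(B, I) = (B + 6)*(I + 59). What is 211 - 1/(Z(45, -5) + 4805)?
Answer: 1594104/7555 ≈ 211.00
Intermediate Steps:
Z(B, I) = -4 + (6 + B)*(59 + I) (Z(B, I) = -4 + (B + 6)*(I + 59) = -4 + (6 + B)*(59 + I))
211 - 1/(Z(45, -5) + 4805) = 211 - 1/((350 + 6*(-5) + 59*45 + 45*(-5)) + 4805) = 211 - 1/((350 - 30 + 2655 - 225) + 4805) = 211 - 1/(2750 + 4805) = 211 - 1/7555 = 1594104/7555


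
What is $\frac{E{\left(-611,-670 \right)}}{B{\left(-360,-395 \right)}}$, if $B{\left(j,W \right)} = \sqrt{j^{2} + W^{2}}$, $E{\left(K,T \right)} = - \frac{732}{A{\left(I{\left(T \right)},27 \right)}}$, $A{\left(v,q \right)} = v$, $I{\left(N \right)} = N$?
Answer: $\frac{366 \sqrt{457}}{3827375} \approx 0.0020443$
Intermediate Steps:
$E{\left(K,T \right)} = - \frac{732}{T}$
$B{\left(j,W \right)} = \sqrt{W^{2} + j^{2}}$
$\frac{E{\left(-611,-670 \right)}}{B{\left(-360,-395 \right)}} = \frac{\left(-732\right) \frac{1}{-670}}{\sqrt{\left(-395\right)^{2} + \left(-360\right)^{2}}} = \frac{\left(-732\right) \left(- \frac{1}{670}\right)}{\sqrt{156025 + 129600}} = \frac{366}{335 \sqrt{285625}} = \frac{366}{335 \cdot 25 \sqrt{457}} = \frac{366 \frac{\sqrt{457}}{11425}}{335} = \frac{366 \sqrt{457}}{3827375}$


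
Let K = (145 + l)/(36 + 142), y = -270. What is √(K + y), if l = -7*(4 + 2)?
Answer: I*√8536346/178 ≈ 16.414*I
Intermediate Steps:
l = -42 (l = -7*6 = -42)
K = 103/178 (K = (145 - 42)/(36 + 142) = 103/178 ≈ 0.57865)
√(K + y) = √(103/178 - 270) = √(-47957/178) = I*√8536346/178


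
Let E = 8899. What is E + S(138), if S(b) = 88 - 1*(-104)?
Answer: 9091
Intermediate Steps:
S(b) = 192 (S(b) = 88 + 104 = 192)
E + S(138) = 8899 + 192 = 9091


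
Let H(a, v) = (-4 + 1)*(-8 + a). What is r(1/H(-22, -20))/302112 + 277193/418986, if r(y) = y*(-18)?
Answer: 23262013283/35161305120 ≈ 0.66158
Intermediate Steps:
H(a, v) = 24 - 3*a (H(a, v) = -3*(-8 + a) = 24 - 3*a)
r(y) = -18*y
r(1/H(-22, -20))/302112 + 277193/418986 = -18/(24 - 3*(-22))/302112 + 277193/418986 = -18/(24 + 66)*(1/302112) + 277193*(1/418986) = -18/90*(1/302112) + 277193/418986 = -18*1/90*(1/302112) + 277193/418986 = -1/5*1/302112 + 277193/418986 = -1/1510560 + 277193/418986 = 23262013283/35161305120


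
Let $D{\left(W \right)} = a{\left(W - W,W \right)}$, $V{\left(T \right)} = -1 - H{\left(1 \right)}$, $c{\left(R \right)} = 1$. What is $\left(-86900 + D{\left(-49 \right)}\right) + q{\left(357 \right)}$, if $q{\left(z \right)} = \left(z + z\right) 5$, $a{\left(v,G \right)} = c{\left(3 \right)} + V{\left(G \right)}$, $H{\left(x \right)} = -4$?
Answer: $-83326$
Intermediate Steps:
$V{\left(T \right)} = 3$ ($V{\left(T \right)} = -1 - -4 = -1 + 4 = 3$)
$a{\left(v,G \right)} = 4$ ($a{\left(v,G \right)} = 1 + 3 = 4$)
$D{\left(W \right)} = 4$
$q{\left(z \right)} = 10 z$ ($q{\left(z \right)} = 2 z 5 = 10 z$)
$\left(-86900 + D{\left(-49 \right)}\right) + q{\left(357 \right)} = \left(-86900 + 4\right) + 10 \cdot 357 = -86896 + 3570 = -83326$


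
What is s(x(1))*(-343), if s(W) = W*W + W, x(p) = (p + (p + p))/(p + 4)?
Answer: -8232/25 ≈ -329.28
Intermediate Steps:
x(p) = 3*p/(4 + p) (x(p) = (p + 2*p)/(4 + p) = (3*p)/(4 + p) = 3*p/(4 + p))
s(W) = W + W² (s(W) = W² + W = W + W²)
s(x(1))*(-343) = ((3*1/(4 + 1))*(1 + 3*1/(4 + 1)))*(-343) = ((3*1/5)*(1 + 3*1/5))*(-343) = ((3*1*(⅕))*(1 + 3*1*(⅕)))*(-343) = (3*(1 + ⅗)/5)*(-343) = ((⅗)*(8/5))*(-343) = (24/25)*(-343) = -8232/25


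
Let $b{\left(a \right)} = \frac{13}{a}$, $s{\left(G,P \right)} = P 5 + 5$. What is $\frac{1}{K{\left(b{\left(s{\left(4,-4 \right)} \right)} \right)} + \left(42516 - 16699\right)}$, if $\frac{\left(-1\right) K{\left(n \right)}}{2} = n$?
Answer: $\frac{15}{387281} \approx 3.8732 \cdot 10^{-5}$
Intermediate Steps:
$s{\left(G,P \right)} = 5 + 5 P$ ($s{\left(G,P \right)} = 5 P + 5 = 5 + 5 P$)
$K{\left(n \right)} = - 2 n$
$\frac{1}{K{\left(b{\left(s{\left(4,-4 \right)} \right)} \right)} + \left(42516 - 16699\right)} = \frac{1}{- 2 \frac{13}{5 + 5 \left(-4\right)} + \left(42516 - 16699\right)} = \frac{1}{- 2 \frac{13}{5 - 20} + \left(42516 - 16699\right)} = \frac{1}{- 2 \frac{13}{-15} + 25817} = \frac{1}{- 2 \cdot 13 \left(- \frac{1}{15}\right) + 25817} = \frac{1}{\left(-2\right) \left(- \frac{13}{15}\right) + 25817} = \frac{1}{\frac{26}{15} + 25817} = \frac{1}{\frac{387281}{15}} = \frac{15}{387281}$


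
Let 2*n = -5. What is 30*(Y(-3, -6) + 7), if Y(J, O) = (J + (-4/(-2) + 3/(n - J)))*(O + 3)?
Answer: -240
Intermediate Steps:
n = -5/2 (n = (½)*(-5) = -5/2 ≈ -2.5000)
Y(J, O) = (3 + O)*(2 + J + 3/(-5/2 - J)) (Y(J, O) = (J + (-4/(-2) + 3/(-5/2 - J)))*(O + 3) = (J + (-4*(-½) + 3/(-5/2 - J)))*(3 + O) = (J + (2 + 3/(-5/2 - J)))*(3 + O) = (2 + J + 3/(-5/2 - J))*(3 + O) = (3 + O)*(2 + J + 3/(-5/2 - J)))
30*(Y(-3, -6) + 7) = 30*((12 + 4*(-6) + 6*(-3)² + 27*(-3) + 2*(-6)*(-3)² + 9*(-3)*(-6))/(5 + 2*(-3)) + 7) = 30*((12 - 24 + 6*9 - 81 + 2*(-6)*9 + 162)/(5 - 6) + 7) = 30*((12 - 24 + 54 - 81 - 108 + 162)/(-1) + 7) = 30*(-1*15 + 7) = 30*(-15 + 7) = 30*(-8) = -240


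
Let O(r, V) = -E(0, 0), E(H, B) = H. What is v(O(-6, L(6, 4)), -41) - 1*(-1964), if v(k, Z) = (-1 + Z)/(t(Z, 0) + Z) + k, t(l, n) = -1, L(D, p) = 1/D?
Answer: 1965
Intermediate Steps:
O(r, V) = 0 (O(r, V) = -1*0 = 0)
v(k, Z) = 1 + k (v(k, Z) = (-1 + Z)/(-1 + Z) + k = 1 + k)
v(O(-6, L(6, 4)), -41) - 1*(-1964) = (1 + 0) - 1*(-1964) = 1 + 1964 = 1965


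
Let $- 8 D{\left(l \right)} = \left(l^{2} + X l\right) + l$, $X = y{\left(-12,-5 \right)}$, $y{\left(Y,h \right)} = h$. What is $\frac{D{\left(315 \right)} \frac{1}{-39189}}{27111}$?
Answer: $\frac{1555}{134914664} \approx 1.1526 \cdot 10^{-5}$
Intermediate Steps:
$X = -5$
$D{\left(l \right)} = \frac{l}{2} - \frac{l^{2}}{8}$ ($D{\left(l \right)} = - \frac{\left(l^{2} - 5 l\right) + l}{8} = - \frac{l^{2} - 4 l}{8} = \frac{l}{2} - \frac{l^{2}}{8}$)
$\frac{D{\left(315 \right)} \frac{1}{-39189}}{27111} = \frac{\frac{1}{8} \cdot 315 \left(4 - 315\right) \frac{1}{-39189}}{27111} = \frac{1}{8} \cdot 315 \left(4 - 315\right) \left(- \frac{1}{39189}\right) \frac{1}{27111} = \frac{1}{8} \cdot 315 \left(-311\right) \left(- \frac{1}{39189}\right) \frac{1}{27111} = \left(- \frac{97965}{8}\right) \left(- \frac{1}{39189}\right) \frac{1}{27111} = \frac{32655}{104504} \cdot \frac{1}{27111} = \frac{1555}{134914664}$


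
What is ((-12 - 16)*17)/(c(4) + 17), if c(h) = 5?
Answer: -238/11 ≈ -21.636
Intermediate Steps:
((-12 - 16)*17)/(c(4) + 17) = ((-12 - 16)*17)/(5 + 17) = -28*17/22 = -476*1/22 = -238/11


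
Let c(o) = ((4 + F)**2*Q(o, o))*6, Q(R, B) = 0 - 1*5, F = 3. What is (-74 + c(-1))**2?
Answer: 2383936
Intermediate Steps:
Q(R, B) = -5 (Q(R, B) = 0 - 5 = -5)
c(o) = -1470 (c(o) = ((4 + 3)**2*(-5))*6 = (7**2*(-5))*6 = (49*(-5))*6 = -245*6 = -1470)
(-74 + c(-1))**2 = (-74 - 1470)**2 = (-1544)**2 = 2383936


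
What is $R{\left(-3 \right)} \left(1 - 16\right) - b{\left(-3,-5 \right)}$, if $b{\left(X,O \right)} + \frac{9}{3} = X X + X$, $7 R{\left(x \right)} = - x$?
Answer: $- \frac{66}{7} \approx -9.4286$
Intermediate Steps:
$R{\left(x \right)} = - \frac{x}{7}$ ($R{\left(x \right)} = \frac{\left(-1\right) x}{7} = - \frac{x}{7}$)
$b{\left(X,O \right)} = -3 + X + X^{2}$ ($b{\left(X,O \right)} = -3 + \left(X X + X\right) = -3 + \left(X^{2} + X\right) = -3 + \left(X + X^{2}\right) = -3 + X + X^{2}$)
$R{\left(-3 \right)} \left(1 - 16\right) - b{\left(-3,-5 \right)} = \left(- \frac{1}{7}\right) \left(-3\right) \left(1 - 16\right) - \left(-3 - 3 + \left(-3\right)^{2}\right) = \frac{3}{7} \left(-15\right) - \left(-3 - 3 + 9\right) = - \frac{45}{7} - 3 = - \frac{66}{7}$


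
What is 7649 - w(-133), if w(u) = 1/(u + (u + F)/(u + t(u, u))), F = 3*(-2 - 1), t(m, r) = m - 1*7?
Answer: 276641656/36167 ≈ 7649.0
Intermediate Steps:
t(m, r) = -7 + m (t(m, r) = m - 7 = -7 + m)
F = -9 (F = 3*(-3) = -9)
w(u) = 1/(u + (-9 + u)/(-7 + 2*u)) (w(u) = 1/(u + (u - 9)/(u + (-7 + u))) = 1/(u + (-9 + u)/(-7 + 2*u)))
7649 - w(-133) = 7649 - (-7 + 2*(-133))/(-9 - 6*(-133) + 2*(-133)**2) = 7649 - (-7 - 266)/(-9 + 798 + 2*17689) = 7649 - (-273)/(-9 + 798 + 35378) = 7649 - (-273)/36167 = 7649 - 1*(-273/36167) = 7649 + 273/36167 = 276641656/36167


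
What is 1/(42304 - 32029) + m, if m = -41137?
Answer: -422682674/10275 ≈ -41137.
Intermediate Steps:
1/(42304 - 32029) + m = 1/(42304 - 32029) - 41137 = 1/10275 - 41137 = -422682674/10275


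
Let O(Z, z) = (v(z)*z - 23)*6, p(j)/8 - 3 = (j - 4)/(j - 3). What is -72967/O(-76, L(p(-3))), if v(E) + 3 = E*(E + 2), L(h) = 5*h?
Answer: -656703/252971758 ≈ -0.0025960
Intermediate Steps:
p(j) = 24 + 8*(-4 + j)/(-3 + j) (p(j) = 24 + 8*((j - 4)/(j - 3)) = 24 + 8*((-4 + j)/(-3 + j)) = 24 + 8*(-4 + j)/(-3 + j))
v(E) = -3 + E*(2 + E) (v(E) = -3 + E*(E + 2) = -3 + E*(2 + E))
O(Z, z) = -138 + 6*z*(-3 + z**2 + 2*z) (O(Z, z) = ((-3 + z**2 + 2*z)*z - 23)*6 = (z*(-3 + z**2 + 2*z) - 23)*6 = (-23 + z*(-3 + z**2 + 2*z))*6 = -138 + 6*z*(-3 + z**2 + 2*z))
-72967/O(-76, L(p(-3))) = -72967/(-138 + 6*(5*(8*(-13 + 4*(-3))/(-3 - 3)))*(-3 + (5*(8*(-13 + 4*(-3))/(-3 - 3)))**2 + 2*(5*(8*(-13 + 4*(-3))/(-3 - 3))))) = -72967/(-138 + 6*(5*(8*(-13 - 12)/(-6)))*(-3 + (5*(8*(-13 - 12)/(-6)))**2 + 2*(5*(8*(-13 - 12)/(-6))))) = -72967/(-138 + 6*(5*(8*(-1/6)*(-25)))*(-3 + (5*(8*(-1/6)*(-25)))**2 + 2*(5*(8*(-1/6)*(-25))))) = -72967/(-138 + 6*(5*(100/3))*(-3 + (5*(100/3))**2 + 2*(5*(100/3)))) = -72967/(-138 + 6*(500/3)*(-3 + (500/3)**2 + 2*(500/3))) = -72967/(-138 + 6*(500/3)*(-3 + 250000/9 + 1000/3)) = -72967/(-138 + 6*(500/3)*(252973/9)) = -72967/(-138 + 252973000/9) = -72967/252971758/9 = -72967*9/252971758 = -656703/252971758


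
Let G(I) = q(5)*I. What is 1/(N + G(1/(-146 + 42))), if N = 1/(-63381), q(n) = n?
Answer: -6591624/317009 ≈ -20.793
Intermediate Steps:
G(I) = 5*I
N = -1/63381 ≈ -1.5778e-5
1/(N + G(1/(-146 + 42))) = 1/(-1/63381 + 5/(-146 + 42)) = 1/(-1/63381 + 5/(-104)) = 1/(-1/63381 + 5*(-1/104)) = 1/(-1/63381 - 5/104) = 1/(-317009/6591624) = -6591624/317009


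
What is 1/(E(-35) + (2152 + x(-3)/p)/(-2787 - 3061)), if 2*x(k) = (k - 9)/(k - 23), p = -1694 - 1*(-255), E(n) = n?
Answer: -109398536/3869206221 ≈ -0.028274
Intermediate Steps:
p = -1439 (p = -1694 + 255 = -1439)
x(k) = (-9 + k)/(2*(-23 + k)) (x(k) = ((k - 9)/(k - 23))/2 = ((-9 + k)/(-23 + k))/2 = (-9 + k)/(2*(-23 + k)))
1/(E(-35) + (2152 + x(-3)/p)/(-2787 - 3061)) = 1/(-35 + (2152 + ((-9 - 3)/(2*(-23 - 3)))/(-1439))/(-2787 - 3061)) = 1/(-35 + (2152 + ((½)*(-12)/(-26))*(-1/1439))/(-5848)) = 1/(-35 + (2152 + ((½)*(-1/26)*(-12))*(-1/1439))*(-1/5848)) = 1/(-35 + (2152 + (3/13)*(-1/1439))*(-1/5848)) = 1/(-35 + (2152 - 3/18707)*(-1/5848)) = 1/(-35 + (40257461/18707)*(-1/5848)) = 1/(-35 - 40257461/109398536) = 1/(-3869206221/109398536) = -109398536/3869206221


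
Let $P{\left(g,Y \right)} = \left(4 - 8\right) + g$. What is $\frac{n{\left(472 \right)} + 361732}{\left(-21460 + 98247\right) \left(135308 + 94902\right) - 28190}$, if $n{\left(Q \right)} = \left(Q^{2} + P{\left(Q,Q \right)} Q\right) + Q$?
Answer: $\frac{201471}{4419276770} \approx 4.5589 \cdot 10^{-5}$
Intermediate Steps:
$P{\left(g,Y \right)} = -4 + g$
$n{\left(Q \right)} = Q + Q^{2} + Q \left(-4 + Q\right)$ ($n{\left(Q \right)} = \left(Q^{2} + \left(-4 + Q\right) Q\right) + Q = \left(Q^{2} + Q \left(-4 + Q\right)\right) + Q = Q + Q^{2} + Q \left(-4 + Q\right)$)
$\frac{n{\left(472 \right)} + 361732}{\left(-21460 + 98247\right) \left(135308 + 94902\right) - 28190} = \frac{472 \left(-3 + 2 \cdot 472\right) + 361732}{\left(-21460 + 98247\right) \left(135308 + 94902\right) - 28190} = \frac{472 \left(-3 + 944\right) + 361732}{76787 \cdot 230210 - 28190} = \frac{472 \cdot 941 + 361732}{17677135270 - 28190} = \frac{444152 + 361732}{17677107080} = 805884 \cdot \frac{1}{17677107080} = \frac{201471}{4419276770}$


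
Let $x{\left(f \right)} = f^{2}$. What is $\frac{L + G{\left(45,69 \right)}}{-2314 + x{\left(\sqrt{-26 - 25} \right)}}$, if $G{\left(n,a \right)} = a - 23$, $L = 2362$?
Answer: $- \frac{56}{55} \approx -1.0182$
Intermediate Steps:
$G{\left(n,a \right)} = -23 + a$ ($G{\left(n,a \right)} = a - 23 = -23 + a$)
$\frac{L + G{\left(45,69 \right)}}{-2314 + x{\left(\sqrt{-26 - 25} \right)}} = \frac{2362 + \left(-23 + 69\right)}{-2314 + \left(\sqrt{-26 - 25}\right)^{2}} = \frac{2362 + 46}{-2314 + \left(\sqrt{-51}\right)^{2}} = \frac{2408}{-2314 + \left(i \sqrt{51}\right)^{2}} = \frac{2408}{-2314 - 51} = \frac{2408}{-2365} = 2408 \left(- \frac{1}{2365}\right) = - \frac{56}{55}$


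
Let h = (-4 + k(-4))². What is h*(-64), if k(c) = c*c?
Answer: -9216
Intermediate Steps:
k(c) = c²
h = 144 (h = (-4 + (-4)²)² = (-4 + 16)² = 12² = 144)
h*(-64) = 144*(-64) = -9216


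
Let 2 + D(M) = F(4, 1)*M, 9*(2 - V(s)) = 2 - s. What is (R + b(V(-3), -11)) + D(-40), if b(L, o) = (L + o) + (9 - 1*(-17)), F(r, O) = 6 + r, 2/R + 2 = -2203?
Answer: -283384/735 ≈ -385.56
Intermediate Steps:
V(s) = 16/9 + s/9 (V(s) = 2 - (2 - s)/9 = 2 + (-2/9 + s/9) = 16/9 + s/9)
R = -2/2205 (R = 2/(-2 - 2203) = 2/(-2205) = 2*(-1/2205) = -2/2205 ≈ -0.00090703)
D(M) = -2 + 10*M (D(M) = -2 + (6 + 4)*M = -2 + 10*M)
b(L, o) = 26 + L + o (b(L, o) = (L + o) + (9 + 17) = (L + o) + 26 = 26 + L + o)
(R + b(V(-3), -11)) + D(-40) = (-2/2205 + (26 + (16/9 + (⅑)*(-3)) - 11)) + (-2 + 10*(-40)) = (-2/2205 + (26 + (16/9 - ⅓) - 11)) + (-2 - 400) = (-2/2205 + (26 + 13/9 - 11)) - 402 = (-2/2205 + 148/9) - 402 = 12086/735 - 402 = -283384/735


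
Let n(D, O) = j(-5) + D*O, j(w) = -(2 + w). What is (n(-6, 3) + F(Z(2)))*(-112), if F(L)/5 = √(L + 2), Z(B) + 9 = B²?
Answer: 1680 - 560*I*√3 ≈ 1680.0 - 969.95*I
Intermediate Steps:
j(w) = -2 - w
Z(B) = -9 + B²
n(D, O) = 3 + D*O (n(D, O) = (-2 - 1*(-5)) + D*O = (-2 + 5) + D*O = 3 + D*O)
F(L) = 5*√(2 + L) (F(L) = 5*√(L + 2) = 5*√(2 + L))
(n(-6, 3) + F(Z(2)))*(-112) = ((3 - 6*3) + 5*√(2 + (-9 + 2²)))*(-112) = ((3 - 18) + 5*√(2 + (-9 + 4)))*(-112) = (-15 + 5*√(2 - 5))*(-112) = (-15 + 5*√(-3))*(-112) = (-15 + 5*(I*√3))*(-112) = (-15 + 5*I*√3)*(-112) = 1680 - 560*I*√3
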